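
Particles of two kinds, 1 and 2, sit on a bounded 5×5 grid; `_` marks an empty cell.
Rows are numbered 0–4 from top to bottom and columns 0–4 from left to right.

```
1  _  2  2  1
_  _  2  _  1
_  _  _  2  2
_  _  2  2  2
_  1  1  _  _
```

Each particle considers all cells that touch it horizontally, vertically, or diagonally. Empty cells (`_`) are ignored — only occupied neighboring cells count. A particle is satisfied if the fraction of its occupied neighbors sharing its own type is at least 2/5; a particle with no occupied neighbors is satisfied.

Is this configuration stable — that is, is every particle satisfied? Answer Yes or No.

No

(0,0)1 0/0 satisfied
(0,2)2 2/2 satisfied
(0,3)2 2/4 satisfied
(0,4)1 1/2 satisfied
(1,2)2 3/3 satisfied
(1,4)1 1/4 not
(2,3)2 5/6 satisfied
(2,4)2 3/4 satisfied
(3,2)2 2/4 satisfied
(3,3)2 4/5 satisfied
(3,4)2 3/3 satisfied
(4,1)1 1/2 satisfied
(4,2)1 1/3 not
For instance (1,4) has only 1/4 same-type neighbors, below 2/5.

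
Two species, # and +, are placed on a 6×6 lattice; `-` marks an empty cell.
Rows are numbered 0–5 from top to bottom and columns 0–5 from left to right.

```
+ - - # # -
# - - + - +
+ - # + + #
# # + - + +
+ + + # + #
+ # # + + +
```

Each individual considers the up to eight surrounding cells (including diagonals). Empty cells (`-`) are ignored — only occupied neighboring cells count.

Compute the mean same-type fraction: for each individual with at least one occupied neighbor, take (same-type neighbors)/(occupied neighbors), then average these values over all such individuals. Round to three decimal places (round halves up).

0.392

Row 0: (0,0)+ 0/1 · (0,3)# 1/2 · (0,4)# 1/3
Row 1: (1,0)# 0/2 · (1,3)+ 2/5 · (1,5)+ 1/3
Row 2: (2,0)+ 0/3 · (2,2)# 1/4 · (2,3)+ 4/5 · (2,4)+ 5/6 · (2,5)# 0/4
Row 3: (3,0)# 1/4 · (3,1)# 2/7 · (3,2)+ 3/6 · (3,4)+ 4/7 · (3,5)+ 3/5
Row 4: (4,0)+ 2/5 · (4,1)+ 4/8 · (4,2)+ 3/7 · (4,3)# 1/7 · (4,4)+ 5/7 · (4,5)# 0/5
Row 5: (5,0)+ 2/3 · (5,1)# 1/5 · (5,2)# 2/5 · (5,3)+ 3/5 · (5,4)+ 3/5 · (5,5)+ 2/3
Sum over 28 individuals: 0/1 + 1/2 + 1/3 + 0/2 + 2/5 + 1/3 + 0/3 + 1/4 + 4/5 + 5/6 + 0/4 + 1/4 + 2/7 + 3/6 + 4/7 + 3/5 + 2/5 + 4/8 + 3/7 + 1/7 + 5/7 + 0/5 + 2/3 + 1/5 + 2/5 + 3/5 + 3/5 + 2/3 = 461/42; mean = 461/42 ÷ 28 = 461/1176 = 0.392006… → 0.392.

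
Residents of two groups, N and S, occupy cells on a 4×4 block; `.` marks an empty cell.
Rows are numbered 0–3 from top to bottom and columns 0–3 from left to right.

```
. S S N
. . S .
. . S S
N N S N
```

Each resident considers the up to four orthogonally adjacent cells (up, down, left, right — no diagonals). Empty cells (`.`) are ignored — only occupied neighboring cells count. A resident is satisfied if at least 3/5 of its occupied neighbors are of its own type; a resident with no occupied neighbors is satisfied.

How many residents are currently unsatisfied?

(0,1)S 1/1 ok
(0,2)S 2/3 ok
(0,3)N 0/1 unhappy
(1,2)S 2/2 ok
(2,2)S 3/3 ok
(2,3)S 1/2 unhappy
(3,0)N 1/1 ok
(3,1)N 1/2 unhappy
(3,2)S 1/3 unhappy
(3,3)N 0/2 unhappy
Unsatisfied: (0,3), (2,3), (3,1), (3,2), (3,3) — 5 in total.

5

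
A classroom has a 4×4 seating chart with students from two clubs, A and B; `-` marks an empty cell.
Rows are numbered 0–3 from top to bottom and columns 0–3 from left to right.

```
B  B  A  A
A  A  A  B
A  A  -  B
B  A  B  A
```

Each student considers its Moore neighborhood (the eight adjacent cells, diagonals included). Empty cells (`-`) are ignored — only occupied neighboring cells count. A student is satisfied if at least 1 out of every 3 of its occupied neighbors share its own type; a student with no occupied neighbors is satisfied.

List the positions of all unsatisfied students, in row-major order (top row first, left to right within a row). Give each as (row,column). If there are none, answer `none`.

(0,1), (1,3), (3,0), (3,2), (3,3)

Row 0: (0,0)B 1/3 satisfied · (0,1)B 1/5 not · (0,2)A 3/5 satisfied · (0,3)A 2/3 satisfied
Row 1: (1,0)A 3/5 satisfied · (1,1)A 5/7 satisfied · (1,2)A 4/7 satisfied · (1,3)B 1/4 not
Row 2: (2,0)A 4/5 satisfied · (2,1)A 5/7 satisfied · (2,3)B 2/4 satisfied
Row 3: (3,0)B 0/3 not · (3,1)A 2/4 satisfied · (3,2)B 1/4 not · (3,3)A 0/2 not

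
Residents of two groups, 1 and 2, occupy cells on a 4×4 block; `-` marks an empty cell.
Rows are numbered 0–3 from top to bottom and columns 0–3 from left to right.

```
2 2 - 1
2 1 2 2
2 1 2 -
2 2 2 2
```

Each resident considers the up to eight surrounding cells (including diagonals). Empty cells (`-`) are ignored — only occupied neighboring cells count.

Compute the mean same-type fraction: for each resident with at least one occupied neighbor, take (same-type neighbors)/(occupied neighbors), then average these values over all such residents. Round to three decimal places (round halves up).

0.570

(0,0)2 2/3
(0,1)2 3/4
(0,3)1 0/2
(1,0)2 3/5
(1,1)1 1/7
(1,2)2 3/6
(1,3)2 2/3
(2,0)2 3/5
(2,1)1 1/8
(2,2)2 5/7
(3,0)2 2/3
(3,1)2 4/5
(3,2)2 3/4
(3,3)2 2/2
Sum over 14 residents: 2/3 + 3/4 + 0/2 + 3/5 + 1/7 + 3/6 + 2/3 + 3/5 + 1/8 + 5/7 + 2/3 + 4/5 + 3/4 + 2/2 = 447/56; mean = 447/56 ÷ 14 = 447/784 = 0.570153… → 0.570.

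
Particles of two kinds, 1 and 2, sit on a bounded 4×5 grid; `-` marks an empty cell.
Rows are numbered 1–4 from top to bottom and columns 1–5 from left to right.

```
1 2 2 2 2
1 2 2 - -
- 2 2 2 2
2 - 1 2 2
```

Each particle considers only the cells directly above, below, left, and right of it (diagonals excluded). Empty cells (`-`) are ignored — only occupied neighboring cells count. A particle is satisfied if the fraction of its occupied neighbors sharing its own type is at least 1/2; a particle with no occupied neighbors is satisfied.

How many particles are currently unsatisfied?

(1,1)1 1/2 satisfied
(1,2)2 2/3 satisfied
(1,3)2 3/3 satisfied
(1,4)2 2/2 satisfied
(1,5)2 1/1 satisfied
(2,1)1 1/2 satisfied
(2,2)2 3/4 satisfied
(2,3)2 3/3 satisfied
(3,2)2 2/2 satisfied
(3,3)2 3/4 satisfied
(3,4)2 3/3 satisfied
(3,5)2 2/2 satisfied
(4,1)2 0/0 satisfied
(4,3)1 0/2 not
(4,4)2 2/3 satisfied
(4,5)2 2/2 satisfied
Unsatisfied: (4,3) — 1 in total.

1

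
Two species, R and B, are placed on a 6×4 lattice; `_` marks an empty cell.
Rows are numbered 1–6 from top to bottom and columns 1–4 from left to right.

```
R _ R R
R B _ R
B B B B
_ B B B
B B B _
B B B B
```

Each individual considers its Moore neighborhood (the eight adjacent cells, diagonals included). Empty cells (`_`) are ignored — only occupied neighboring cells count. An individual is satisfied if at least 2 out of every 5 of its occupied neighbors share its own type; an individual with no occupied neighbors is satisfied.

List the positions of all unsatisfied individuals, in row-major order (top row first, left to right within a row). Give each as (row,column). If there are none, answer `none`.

(2,1)

Row 1: (1,1)R 1/2 ok · (1,3)R 2/3 ok · (1,4)R 2/2 ok
Row 2: (2,1)R 1/4 unhappy · (2,2)B 3/6 ok · (2,4)R 2/4 ok
Row 3: (3,1)B 3/4 ok · (3,2)B 5/6 ok · (3,3)B 6/7 ok · (3,4)B 3/4 ok
Row 4: (4,2)B 7/7 ok · (4,3)B 7/7 ok · (4,4)B 4/4 ok
Row 5: (5,1)B 4/4 ok · (5,2)B 7/7 ok · (5,3)B 7/7 ok
Row 6: (6,1)B 3/3 ok · (6,2)B 5/5 ok · (6,3)B 4/4 ok · (6,4)B 2/2 ok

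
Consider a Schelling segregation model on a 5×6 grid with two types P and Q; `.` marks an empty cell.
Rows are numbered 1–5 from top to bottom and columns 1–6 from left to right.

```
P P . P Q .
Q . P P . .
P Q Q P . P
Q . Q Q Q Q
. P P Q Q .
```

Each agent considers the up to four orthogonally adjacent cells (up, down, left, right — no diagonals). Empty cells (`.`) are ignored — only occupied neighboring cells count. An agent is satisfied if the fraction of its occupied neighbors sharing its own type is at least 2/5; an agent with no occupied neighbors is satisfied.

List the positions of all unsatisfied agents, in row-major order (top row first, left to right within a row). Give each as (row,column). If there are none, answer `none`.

(1,5), (2,1), (3,1), (3,4), (3,6), (4,1), (5,3)

(1,1)P 1/2 ✓
(1,2)P 1/1 ✓
(1,4)P 1/2 ✓
(1,5)Q 0/1 ✗
(2,1)Q 0/2 ✗
(2,3)P 1/2 ✓
(2,4)P 3/3 ✓
(3,1)P 0/3 ✗
(3,2)Q 1/2 ✓
(3,3)Q 2/4 ✓
(3,4)P 1/3 ✗
(3,6)P 0/1 ✗
(4,1)Q 0/1 ✗
(4,3)Q 2/3 ✓
(4,4)Q 3/4 ✓
(4,5)Q 3/3 ✓
(4,6)Q 1/2 ✓
(5,2)P 1/1 ✓
(5,3)P 1/3 ✗
(5,4)Q 2/3 ✓
(5,5)Q 2/2 ✓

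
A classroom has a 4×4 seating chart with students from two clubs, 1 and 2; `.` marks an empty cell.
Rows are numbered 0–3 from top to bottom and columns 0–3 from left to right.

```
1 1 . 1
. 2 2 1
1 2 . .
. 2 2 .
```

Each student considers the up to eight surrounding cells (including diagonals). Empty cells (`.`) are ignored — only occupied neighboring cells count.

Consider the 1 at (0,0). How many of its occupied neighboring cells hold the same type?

1

Occupied neighbors of (0,0): (0,1)=1, (1,1)=2.
Same type (1): 1 of 2.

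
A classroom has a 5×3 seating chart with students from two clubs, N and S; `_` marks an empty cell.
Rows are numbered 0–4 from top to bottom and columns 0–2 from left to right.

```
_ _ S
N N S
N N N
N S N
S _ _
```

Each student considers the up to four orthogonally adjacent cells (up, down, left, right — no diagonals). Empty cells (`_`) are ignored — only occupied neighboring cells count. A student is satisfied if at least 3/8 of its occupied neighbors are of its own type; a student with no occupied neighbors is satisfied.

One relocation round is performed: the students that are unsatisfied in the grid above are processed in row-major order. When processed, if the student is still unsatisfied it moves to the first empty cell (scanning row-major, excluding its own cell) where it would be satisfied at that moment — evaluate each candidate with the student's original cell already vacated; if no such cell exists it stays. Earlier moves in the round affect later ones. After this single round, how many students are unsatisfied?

Initially unsatisfied (in order): (1,2), (3,0), (3,1), (4,0).
  (1,2) → (0,1).
  (3,0) → (0,0).
  (3,1) → (3,0).
  (4,0): now satisfied by earlier moves; stays.
Resulting grid:
N S S
N N _
N N N
S _ N
S _ _
Unsatisfied now: (0,1).

1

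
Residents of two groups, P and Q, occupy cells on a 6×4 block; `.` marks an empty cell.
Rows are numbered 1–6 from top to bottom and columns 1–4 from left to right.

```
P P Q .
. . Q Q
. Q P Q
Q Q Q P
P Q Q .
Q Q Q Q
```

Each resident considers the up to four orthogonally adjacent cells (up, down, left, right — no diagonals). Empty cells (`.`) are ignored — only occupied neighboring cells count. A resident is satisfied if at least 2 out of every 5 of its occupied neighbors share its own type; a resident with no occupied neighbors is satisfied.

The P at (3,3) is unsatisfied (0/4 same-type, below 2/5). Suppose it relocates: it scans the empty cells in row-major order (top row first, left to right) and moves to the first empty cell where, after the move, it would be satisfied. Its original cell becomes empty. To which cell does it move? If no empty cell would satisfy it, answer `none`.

Vacating (3,3). Empty cells in order:
  (1,4): 0/2 same-type → still unsatisfied.
  (2,1): 1/1 same-type → satisfied — stop here.

(2,1)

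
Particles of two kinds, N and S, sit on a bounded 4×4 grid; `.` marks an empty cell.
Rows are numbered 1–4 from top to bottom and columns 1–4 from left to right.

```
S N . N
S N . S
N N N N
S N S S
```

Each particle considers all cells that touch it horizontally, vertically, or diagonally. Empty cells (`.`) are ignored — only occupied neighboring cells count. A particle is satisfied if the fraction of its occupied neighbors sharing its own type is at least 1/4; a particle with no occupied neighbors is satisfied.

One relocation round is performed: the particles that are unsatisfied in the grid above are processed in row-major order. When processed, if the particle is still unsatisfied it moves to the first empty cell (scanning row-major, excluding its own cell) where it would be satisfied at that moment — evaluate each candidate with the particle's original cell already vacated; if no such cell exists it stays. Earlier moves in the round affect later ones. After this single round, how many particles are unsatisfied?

Initially unsatisfied (in order): (1,4), (2,1), (2,4), (4,1), (4,3).
  (1,4) → (1,3).
  (2,1) → (1,4).
  (2,4): now satisfied by earlier moves; stays.
  (4,1) → (2,3).
  (4,3): no empty cell satisfies it; stays.
Resulting grid:
S N N S
. N S S
N N N N
. N S S
Unsatisfied now: (1,1), (3,4), (4,3).

3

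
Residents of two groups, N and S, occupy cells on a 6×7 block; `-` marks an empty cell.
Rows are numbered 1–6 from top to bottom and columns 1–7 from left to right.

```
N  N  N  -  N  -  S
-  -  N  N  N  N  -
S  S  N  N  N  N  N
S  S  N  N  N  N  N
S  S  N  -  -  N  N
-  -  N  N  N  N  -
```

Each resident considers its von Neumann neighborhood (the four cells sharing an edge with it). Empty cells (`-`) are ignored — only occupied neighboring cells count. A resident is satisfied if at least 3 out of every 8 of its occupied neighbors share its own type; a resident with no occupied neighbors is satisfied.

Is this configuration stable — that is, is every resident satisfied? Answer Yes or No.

Yes

Row 1: (1,1)N 1/1 ok · (1,2)N 2/2 ok · (1,3)N 2/2 ok · (1,5)N 1/1 ok · (1,7)S 0/0 ok
Row 2: (2,3)N 3/3 ok · (2,4)N 3/3 ok · (2,5)N 4/4 ok · (2,6)N 2/2 ok
Row 3: (3,1)S 2/2 ok · (3,2)S 2/3 ok · (3,3)N 3/4 ok · (3,4)N 4/4 ok · (3,5)N 4/4 ok · (3,6)N 4/4 ok · (3,7)N 2/2 ok
Row 4: (4,1)S 3/3 ok · (4,2)S 3/4 ok · (4,3)N 3/4 ok · (4,4)N 3/3 ok · (4,5)N 3/3 ok · (4,6)N 4/4 ok · (4,7)N 3/3 ok
Row 5: (5,1)S 2/2 ok · (5,2)S 2/3 ok · (5,3)N 2/3 ok · (5,6)N 3/3 ok · (5,7)N 2/2 ok
Row 6: (6,3)N 2/2 ok · (6,4)N 2/2 ok · (6,5)N 2/2 ok · (6,6)N 2/2 ok
All meet the threshold, so the configuration is stable.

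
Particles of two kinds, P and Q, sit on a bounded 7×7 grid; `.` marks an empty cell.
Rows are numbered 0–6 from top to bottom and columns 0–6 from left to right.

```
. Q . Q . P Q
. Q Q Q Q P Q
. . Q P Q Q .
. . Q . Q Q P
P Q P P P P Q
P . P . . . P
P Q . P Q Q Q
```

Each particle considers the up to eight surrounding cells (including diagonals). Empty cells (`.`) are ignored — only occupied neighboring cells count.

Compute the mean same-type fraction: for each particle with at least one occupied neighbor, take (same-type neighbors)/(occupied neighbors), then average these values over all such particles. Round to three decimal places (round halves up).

0.513

(0,1)Q 2/2
(0,3)Q 3/3
(0,5)P 1/4
(0,6)Q 1/3
(1,1)Q 3/3
(1,2)Q 5/6
(1,3)Q 5/6
(1,4)Q 4/7
(1,5)P 1/6
(1,6)Q 2/4
(2,2)Q 4/5
(2,3)P 0/7
(2,4)Q 5/7
(2,5)Q 5/7
(3,2)Q 2/5
(3,4)Q 3/7
(3,5)Q 4/7
(3,6)P 1/4
(4,0)P 1/2
(4,1)Q 1/5
(4,2)P 2/4
(4,3)P 3/5
(4,4)P 2/4
(4,5)P 3/6
(4,6)Q 1/4
(5,0)P 2/4
(5,2)P 3/5
(5,6)P 1/4
(6,0)P 1/2
(6,1)Q 0/3
(6,3)P 1/2
(6,4)Q 1/2
(6,5)Q 2/3
(6,6)Q 1/2
Sum over 34 particles: 2/2 + 3/3 + 1/4 + 1/3 + 3/3 + 5/6 + 5/6 + 4/7 + 1/6 + 2/4 + 4/5 + 0/7 + 5/7 + 5/7 + 2/5 + 3/7 + 4/7 + 1/4 + 1/2 + 1/5 + 2/4 + 3/5 + 2/4 + 3/6 + 1/4 + 2/4 + 3/5 + 1/4 + 1/2 + 0/3 + 1/2 + 1/2 + 2/3 + 1/2 = 523/30; mean = 523/30 ÷ 34 = 523/1020 = 0.512745… → 0.513.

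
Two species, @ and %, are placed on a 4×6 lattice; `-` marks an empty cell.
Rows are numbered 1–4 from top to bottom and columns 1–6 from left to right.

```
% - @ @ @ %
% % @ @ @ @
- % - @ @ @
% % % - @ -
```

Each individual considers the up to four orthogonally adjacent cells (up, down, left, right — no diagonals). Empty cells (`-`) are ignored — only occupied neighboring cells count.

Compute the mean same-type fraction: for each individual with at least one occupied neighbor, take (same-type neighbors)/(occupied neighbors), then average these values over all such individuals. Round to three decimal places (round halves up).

(1,1)% 1/1
(1,3)@ 2/2
(1,4)@ 3/3
(1,5)@ 2/3
(1,6)% 0/2
(2,1)% 2/2
(2,2)% 2/3
(2,3)@ 2/3
(2,4)@ 4/4
(2,5)@ 4/4
(2,6)@ 2/3
(3,2)% 2/2
(3,4)@ 2/2
(3,5)@ 4/4
(3,6)@ 2/2
(4,1)% 1/1
(4,2)% 3/3
(4,3)% 1/1
(4,5)@ 1/1
Sum over 19 individuals: 1/1 + 2/2 + 3/3 + 2/3 + 0/2 + 2/2 + 2/3 + 2/3 + 4/4 + 4/4 + 2/3 + 2/2 + 2/2 + 4/4 + 2/2 + 1/1 + 3/3 + 1/1 + 1/1 = 50/3; mean = 50/3 ÷ 19 = 50/57 = 0.877192… → 0.877.

0.877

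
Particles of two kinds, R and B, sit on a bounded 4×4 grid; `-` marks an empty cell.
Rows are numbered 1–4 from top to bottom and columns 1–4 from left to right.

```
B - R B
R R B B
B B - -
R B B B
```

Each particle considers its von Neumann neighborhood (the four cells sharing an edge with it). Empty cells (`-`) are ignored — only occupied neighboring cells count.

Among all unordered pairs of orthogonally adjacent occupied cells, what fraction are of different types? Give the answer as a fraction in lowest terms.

Scan each occupied cell's neighbors to the right and below so each pair is counted once.
From row 1: 3 unlike of 4 pairs (running 3/4).
From row 2: 3 unlike of 5 pairs (running 6/9).
From row 3: 1 unlike of 3 pairs (running 7/12).
From row 4: 1 unlike of 3 pairs (running 8/15).
Total adjacent occupied pairs: 15; unlike-type pairs: 8.
8/15 is already in lowest terms.

8/15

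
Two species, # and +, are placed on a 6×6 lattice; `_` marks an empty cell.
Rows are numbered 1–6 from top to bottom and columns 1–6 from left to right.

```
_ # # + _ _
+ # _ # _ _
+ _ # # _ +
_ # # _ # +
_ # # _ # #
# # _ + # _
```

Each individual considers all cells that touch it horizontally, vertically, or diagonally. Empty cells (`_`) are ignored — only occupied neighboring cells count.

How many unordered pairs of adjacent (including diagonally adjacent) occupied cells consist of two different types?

Scan each occupied cell's neighbors to the right and below (and the two forward diagonals) so each pair is counted once.
Row 1: #(1,2)–#(1,3)= #(1,2)–#(2,2)= #(1,2)–+(2,1)≠ #(1,3)–+(1,4)≠ #(1,3)–#(2,4)= #(1,3)–#(2,2)= +(1,4)–#(2,4)≠  → 3/7 unlike.
Row 2: +(2,1)–#(2,2)≠ +(2,1)–+(3,1)= #(2,2)–#(3,3)= #(2,2)–+(3,1)≠ #(2,4)–#(3,4)= #(2,4)–#(3,3)=  → 2/6 unlike.
Row 3: +(3,1)–#(4,2)≠ #(3,3)–#(3,4)= #(3,3)–#(4,3)= #(3,3)–#(4,2)= #(3,4)–#(4,5)= #(3,4)–#(4,3)= +(3,6)–+(4,6)= +(3,6)–#(4,5)≠  → 2/8 unlike.
Row 4: #(4,2)–#(4,3)= #(4,2)–#(5,2)= #(4,2)–#(5,3)= #(4,3)–#(5,3)= #(4,3)–#(5,2)= #(4,5)–+(4,6)≠ #(4,5)–#(5,5)= #(4,5)–#(5,6)= +(4,6)–#(5,6)≠ +(4,6)–#(5,5)≠  → 3/10 unlike.
Row 5: #(5,2)–#(5,3)= #(5,2)–#(6,2)= #(5,2)–#(6,1)= #(5,3)–+(6,4)≠ #(5,3)–#(6,2)= #(5,5)–#(5,6)= #(5,5)–#(6,5)= #(5,5)–+(6,4)≠ #(5,6)–#(6,5)=  → 2/9 unlike.
Row 6: #(6,1)–#(6,2)= +(6,4)–#(6,5)≠  → 1/2 unlike.
Total adjacent occupied pairs: 42; unlike-type pairs: 13.

13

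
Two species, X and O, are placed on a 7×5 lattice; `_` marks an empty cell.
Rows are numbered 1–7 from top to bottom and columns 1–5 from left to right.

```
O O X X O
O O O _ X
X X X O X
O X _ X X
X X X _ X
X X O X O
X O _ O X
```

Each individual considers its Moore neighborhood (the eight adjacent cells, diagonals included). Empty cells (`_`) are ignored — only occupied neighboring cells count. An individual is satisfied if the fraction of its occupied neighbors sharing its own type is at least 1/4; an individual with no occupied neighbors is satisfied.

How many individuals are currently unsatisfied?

(1,1)O 3/3 ok
(1,2)O 4/5 ok
(1,3)X 1/4 ok
(1,4)X 2/4 ok
(1,5)O 0/2 unhappy
(2,1)O 3/5 ok
(2,2)O 4/8 ok
(2,3)O 3/7 ok
(2,5)X 2/4 ok
(3,1)X 2/5 ok
(3,2)X 3/7 ok
(3,3)X 3/6 ok
(3,4)O 1/6 unhappy
(3,5)X 3/4 ok
(4,1)O 0/5 unhappy
(4,2)X 6/7 ok
(4,4)X 5/6 ok
(4,5)X 3/4 ok
(5,1)X 4/5 ok
(5,2)X 5/7 ok
(5,3)X 5/6 ok
(5,5)X 3/4 ok
(6,1)X 4/5 ok
(6,2)X 5/7 ok
(6,3)O 2/6 ok
(6,4)X 3/6 ok
(6,5)O 1/4 ok
(7,1)X 2/3 ok
(7,2)O 1/4 ok
(7,4)O 2/4 ok
(7,5)X 1/3 ok
Unsatisfied: (1,5), (3,4), (4,1) — 3 in total.

3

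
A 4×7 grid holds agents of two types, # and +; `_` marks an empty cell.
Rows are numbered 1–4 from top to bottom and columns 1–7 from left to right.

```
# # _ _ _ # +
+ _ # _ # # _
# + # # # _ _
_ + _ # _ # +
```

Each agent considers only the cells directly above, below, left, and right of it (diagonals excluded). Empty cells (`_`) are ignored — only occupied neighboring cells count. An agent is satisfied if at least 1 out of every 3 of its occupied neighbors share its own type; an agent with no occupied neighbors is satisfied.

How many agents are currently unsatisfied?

5

Row 1: (1,1)# 1/2 satisfied · (1,2)# 1/1 satisfied · (1,6)# 1/2 satisfied · (1,7)+ 0/1 not
Row 2: (2,1)+ 0/2 not · (2,3)# 1/1 satisfied · (2,5)# 2/2 satisfied · (2,6)# 2/2 satisfied
Row 3: (3,1)# 0/2 not · (3,2)+ 1/3 satisfied · (3,3)# 2/3 satisfied · (3,4)# 3/3 satisfied · (3,5)# 2/2 satisfied
Row 4: (4,2)+ 1/1 satisfied · (4,4)# 1/1 satisfied · (4,6)# 0/1 not · (4,7)+ 0/1 not
Unsatisfied: (1,7), (2,1), (3,1), (4,6), (4,7) — 5 in total.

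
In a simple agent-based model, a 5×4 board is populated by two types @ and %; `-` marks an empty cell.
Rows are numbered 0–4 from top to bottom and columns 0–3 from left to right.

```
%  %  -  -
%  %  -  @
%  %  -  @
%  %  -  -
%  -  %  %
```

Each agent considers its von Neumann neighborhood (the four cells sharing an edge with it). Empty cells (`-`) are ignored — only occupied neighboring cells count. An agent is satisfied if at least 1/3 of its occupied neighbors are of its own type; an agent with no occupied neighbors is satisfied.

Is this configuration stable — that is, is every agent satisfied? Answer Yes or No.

Yes

Row 0: (0,0)% 2/2 satisfied · (0,1)% 2/2 satisfied
Row 1: (1,0)% 3/3 satisfied · (1,1)% 3/3 satisfied · (1,3)@ 1/1 satisfied
Row 2: (2,0)% 3/3 satisfied · (2,1)% 3/3 satisfied · (2,3)@ 1/1 satisfied
Row 3: (3,0)% 3/3 satisfied · (3,1)% 2/2 satisfied
Row 4: (4,0)% 1/1 satisfied · (4,2)% 1/1 satisfied · (4,3)% 1/1 satisfied
All meet the threshold, so the configuration is stable.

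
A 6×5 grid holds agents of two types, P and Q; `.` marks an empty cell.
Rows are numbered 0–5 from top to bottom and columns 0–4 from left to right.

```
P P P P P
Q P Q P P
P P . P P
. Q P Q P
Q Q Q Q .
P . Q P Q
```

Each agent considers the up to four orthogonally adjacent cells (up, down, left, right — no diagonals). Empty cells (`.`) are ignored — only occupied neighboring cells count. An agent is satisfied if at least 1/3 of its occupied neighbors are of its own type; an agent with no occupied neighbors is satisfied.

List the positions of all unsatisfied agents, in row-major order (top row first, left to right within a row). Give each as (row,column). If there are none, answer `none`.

(1,0), (1,2), (3,2), (3,3), (5,0), (5,3), (5,4)

Row 0: (0,0)P 1/2 ok · (0,1)P 3/3 ok · (0,2)P 2/3 ok · (0,3)P 3/3 ok · (0,4)P 2/2 ok
Row 1: (1,0)Q 0/3 unhappy · (1,1)P 2/4 ok · (1,2)Q 0/3 unhappy · (1,3)P 3/4 ok · (1,4)P 3/3 ok
Row 2: (2,0)P 1/2 ok · (2,1)P 2/3 ok · (2,3)P 2/3 ok · (2,4)P 3/3 ok
Row 3: (3,1)Q 1/3 ok · (3,2)P 0/3 unhappy · (3,3)Q 1/4 unhappy · (3,4)P 1/2 ok
Row 4: (4,0)Q 1/2 ok · (4,1)Q 3/3 ok · (4,2)Q 3/4 ok · (4,3)Q 2/3 ok
Row 5: (5,0)P 0/1 unhappy · (5,2)Q 1/2 ok · (5,3)P 0/3 unhappy · (5,4)Q 0/1 unhappy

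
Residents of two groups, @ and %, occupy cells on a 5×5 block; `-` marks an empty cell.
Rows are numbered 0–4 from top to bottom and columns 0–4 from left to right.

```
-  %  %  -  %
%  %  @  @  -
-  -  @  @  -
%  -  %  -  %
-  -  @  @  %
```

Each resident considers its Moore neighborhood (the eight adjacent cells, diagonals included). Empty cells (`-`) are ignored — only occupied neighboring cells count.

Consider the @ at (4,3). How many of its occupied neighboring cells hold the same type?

1

Occupied neighbors of (4,3): (3,2)=%, (3,4)=%, (4,2)=@, (4,4)=%.
Same type (@): 1 of 4.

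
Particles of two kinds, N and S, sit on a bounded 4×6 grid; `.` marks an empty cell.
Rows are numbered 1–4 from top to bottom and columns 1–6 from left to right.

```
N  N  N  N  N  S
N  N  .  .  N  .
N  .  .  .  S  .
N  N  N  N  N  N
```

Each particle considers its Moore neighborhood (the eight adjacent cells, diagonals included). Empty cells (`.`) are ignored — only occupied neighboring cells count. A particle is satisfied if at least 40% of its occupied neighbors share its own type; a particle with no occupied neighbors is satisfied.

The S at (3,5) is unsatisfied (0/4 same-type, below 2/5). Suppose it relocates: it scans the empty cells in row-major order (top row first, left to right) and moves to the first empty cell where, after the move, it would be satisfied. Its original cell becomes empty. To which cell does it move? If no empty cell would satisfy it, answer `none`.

Vacating (3,5). Empty cells in order:
  (2,3): 0/4 same-type → still unsatisfied.
  (2,4): 0/4 same-type → still unsatisfied.
  (2,6): 1/3 same-type → still unsatisfied.
  (3,2): 0/6 same-type → still unsatisfied.
  (3,3): 0/4 same-type → still unsatisfied.
  (3,4): 0/4 same-type → still unsatisfied.
  (3,6): 0/3 same-type → still unsatisfied.

none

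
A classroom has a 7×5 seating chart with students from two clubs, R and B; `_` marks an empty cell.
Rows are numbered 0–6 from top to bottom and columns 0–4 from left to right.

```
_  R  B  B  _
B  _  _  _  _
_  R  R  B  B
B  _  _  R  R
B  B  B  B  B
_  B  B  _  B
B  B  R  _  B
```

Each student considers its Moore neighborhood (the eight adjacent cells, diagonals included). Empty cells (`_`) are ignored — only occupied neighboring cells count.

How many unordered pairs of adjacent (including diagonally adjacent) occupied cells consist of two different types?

17

Scan each occupied cell's neighbors to the right and below (and the two forward diagonals) so each pair is counted once.
From row 0: 2 unlike of 3 pairs (running 2/3).
From row 1: 1 unlike of 1 pairs (running 3/4).
From row 2: 6 unlike of 9 pairs (running 9/13).
From row 3: 5 unlike of 8 pairs (running 14/21).
From row 4: 0 unlike of 12 pairs (running 14/33).
From row 5: 2 unlike of 7 pairs (running 16/40).
From row 6: 1 unlike of 2 pairs (running 17/42).
Total adjacent occupied pairs: 42; unlike-type pairs: 17.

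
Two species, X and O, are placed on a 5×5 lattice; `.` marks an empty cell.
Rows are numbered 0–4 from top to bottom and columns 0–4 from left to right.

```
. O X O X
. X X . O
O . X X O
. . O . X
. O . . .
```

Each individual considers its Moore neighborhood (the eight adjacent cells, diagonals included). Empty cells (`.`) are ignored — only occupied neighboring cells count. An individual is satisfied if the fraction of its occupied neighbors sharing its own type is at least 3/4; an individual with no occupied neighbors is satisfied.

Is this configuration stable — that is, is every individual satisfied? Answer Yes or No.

No

(0,1)O 0/3 not
(0,2)X 2/4 not
(0,3)O 1/4 not
(0,4)X 0/2 not
(1,1)X 3/5 not
(1,2)X 4/6 not
(1,4)O 2/4 not
(2,0)O 0/1 not
(2,2)X 3/4 satisfied
(2,3)X 3/6 not
(2,4)O 1/3 not
(3,2)O 1/3 not
(3,4)X 1/2 not
(4,1)O 1/1 satisfied
For instance (0,1) has only 0/3 same-type neighbors, below 3/4.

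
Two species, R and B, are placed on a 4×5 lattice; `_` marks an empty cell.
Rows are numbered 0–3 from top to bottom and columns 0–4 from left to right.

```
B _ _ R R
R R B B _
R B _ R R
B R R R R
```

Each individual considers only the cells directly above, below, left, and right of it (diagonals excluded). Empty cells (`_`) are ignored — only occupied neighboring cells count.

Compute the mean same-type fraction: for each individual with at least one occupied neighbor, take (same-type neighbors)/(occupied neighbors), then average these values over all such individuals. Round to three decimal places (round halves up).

(0,0)B 0/1
(0,3)R 1/2
(0,4)R 1/1
(1,0)R 2/3
(1,1)R 1/3
(1,2)B 1/2
(1,3)B 1/3
(2,0)R 1/3
(2,1)B 0/3
(2,3)R 2/3
(2,4)R 2/2
(3,0)B 0/2
(3,1)R 1/3
(3,2)R 2/2
(3,3)R 3/3
(3,4)R 2/2
Sum over 16 individuals: 0/1 + 1/2 + 1/1 + 2/3 + 1/3 + 1/2 + 1/3 + 1/3 + 0/3 + 2/3 + 2/2 + 0/2 + 1/3 + 2/2 + 3/3 + 2/2 = 26/3; mean = 26/3 ÷ 16 = 13/24 = 0.541666… → 0.542.

0.542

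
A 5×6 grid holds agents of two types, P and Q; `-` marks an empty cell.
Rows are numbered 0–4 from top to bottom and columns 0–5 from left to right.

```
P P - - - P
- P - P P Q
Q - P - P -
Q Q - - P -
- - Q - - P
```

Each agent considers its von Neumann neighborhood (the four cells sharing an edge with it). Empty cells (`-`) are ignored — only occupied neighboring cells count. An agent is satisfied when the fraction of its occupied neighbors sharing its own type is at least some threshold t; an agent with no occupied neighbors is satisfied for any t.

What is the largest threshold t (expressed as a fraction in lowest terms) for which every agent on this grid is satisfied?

Row 0: (0,0)P 1/1 · (0,1)P 2/2 · (0,5)P 0/1
Row 1: (1,1)P 1/1 · (1,3)P 1/1 · (1,4)P 2/3 · (1,5)Q 0/2
Row 2: (2,0)Q 1/1 · (2,2)P — no occupied neighbors · (2,4)P 2/2
Row 3: (3,0)Q 2/2 · (3,1)Q 1/1 · (3,4)P 1/1
Row 4: (4,2)Q — no occupied neighbors · (4,5)P — no occupied neighbors
The smallest same-type fraction is 0/1 at (0,5), which reduces to 0/1. Any threshold above that leaves this agent unsatisfied.

0/1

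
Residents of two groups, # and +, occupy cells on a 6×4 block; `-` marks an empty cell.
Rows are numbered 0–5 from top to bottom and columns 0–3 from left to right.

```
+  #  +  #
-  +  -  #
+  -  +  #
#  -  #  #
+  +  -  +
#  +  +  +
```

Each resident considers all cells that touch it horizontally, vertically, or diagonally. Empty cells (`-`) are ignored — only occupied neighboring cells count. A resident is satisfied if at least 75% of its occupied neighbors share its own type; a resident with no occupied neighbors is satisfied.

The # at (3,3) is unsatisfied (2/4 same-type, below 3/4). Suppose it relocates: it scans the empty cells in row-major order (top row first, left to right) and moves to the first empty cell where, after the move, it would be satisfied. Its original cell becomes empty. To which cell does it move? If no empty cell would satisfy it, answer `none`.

none

Vacating (3,3). Empty cells in order:
  (1,0): 1/4 same-type → still unsatisfied.
  (1,2): 4/7 same-type → still unsatisfied.
  (2,1): 2/5 same-type → still unsatisfied.
  (3,1): 2/6 same-type → still unsatisfied.
  (4,2): 1/6 same-type → still unsatisfied.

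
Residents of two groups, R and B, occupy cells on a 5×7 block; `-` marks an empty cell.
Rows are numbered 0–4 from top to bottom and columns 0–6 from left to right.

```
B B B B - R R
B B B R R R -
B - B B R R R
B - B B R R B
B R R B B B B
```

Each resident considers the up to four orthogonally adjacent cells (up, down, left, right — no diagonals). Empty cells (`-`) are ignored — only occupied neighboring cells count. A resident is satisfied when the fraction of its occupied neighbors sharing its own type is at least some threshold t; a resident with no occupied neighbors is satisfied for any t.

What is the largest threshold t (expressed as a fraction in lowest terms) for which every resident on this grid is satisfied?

(0,0)B 2/2
(0,1)B 3/3
(0,2)B 3/3
(0,3)B 1/2
(0,5)R 2/2
(0,6)R 1/1
(1,0)B 3/3
(1,1)B 3/3
(1,2)B 3/4
(1,3)R 1/4
(1,4)R 3/3
(1,5)R 3/3
(2,0)B 2/2
(2,2)B 3/3
(2,3)B 2/4
(2,4)R 3/4
(2,5)R 4/4
(2,6)R 1/2
(3,0)B 2/2
(3,2)B 2/3
(3,3)B 3/4
(3,4)R 2/4
(3,5)R 2/4
(3,6)B 1/3
(4,0)B 1/2
(4,1)R 1/2
(4,2)R 1/3
(4,3)B 2/3
(4,4)B 2/3
(4,5)B 2/3
(4,6)B 2/2
The smallest same-type fraction is 1/4 at (1,3), which reduces to 1/4. Any threshold above that leaves this resident unsatisfied.

1/4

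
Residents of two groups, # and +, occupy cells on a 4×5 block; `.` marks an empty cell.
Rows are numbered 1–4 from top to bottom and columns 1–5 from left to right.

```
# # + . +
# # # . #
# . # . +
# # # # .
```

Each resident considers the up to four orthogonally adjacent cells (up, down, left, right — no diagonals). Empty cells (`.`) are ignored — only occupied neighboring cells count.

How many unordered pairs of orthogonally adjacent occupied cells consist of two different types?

4

Scan each occupied cell's neighbors to the right and below so each pair is counted once.
From row 1: 3 unlike of 6 pairs (running 3/6).
From row 2: 1 unlike of 5 pairs (running 4/11).
From row 3: 0 unlike of 2 pairs (running 4/13).
From row 4: 0 unlike of 3 pairs (running 4/16).
Total adjacent occupied pairs: 16; unlike-type pairs: 4.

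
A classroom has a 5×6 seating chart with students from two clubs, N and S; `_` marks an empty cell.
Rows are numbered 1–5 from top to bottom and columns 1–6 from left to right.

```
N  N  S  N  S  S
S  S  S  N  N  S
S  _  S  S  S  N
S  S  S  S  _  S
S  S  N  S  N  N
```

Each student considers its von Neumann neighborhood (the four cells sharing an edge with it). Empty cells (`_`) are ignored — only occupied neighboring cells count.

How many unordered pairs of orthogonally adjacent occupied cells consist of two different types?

Scan each occupied cell's neighbors to the right and below so each pair is counted once.
Row 1: N(1,1)–N(1,2)= N(1,1)–S(2,1)≠ N(1,2)–S(1,3)≠ N(1,2)–S(2,2)≠ S(1,3)–N(1,4)≠ S(1,3)–S(2,3)= N(1,4)–S(1,5)≠ N(1,4)–N(2,4)= S(1,5)–S(1,6)= S(1,5)–N(2,5)≠ S(1,6)–S(2,6)=  → 6/11 unlike.
Row 2: S(2,1)–S(2,2)= S(2,1)–S(3,1)= S(2,2)–S(2,3)= S(2,3)–N(2,4)≠ S(2,3)–S(3,3)= N(2,4)–N(2,5)= N(2,4)–S(3,4)≠ N(2,5)–S(2,6)≠ N(2,5)–S(3,5)≠ S(2,6)–N(3,6)≠  → 5/10 unlike.
Row 3: S(3,1)–S(4,1)= S(3,3)–S(3,4)= S(3,3)–S(4,3)= S(3,4)–S(3,5)= S(3,4)–S(4,4)= S(3,5)–N(3,6)≠ N(3,6)–S(4,6)≠  → 2/7 unlike.
Row 4: S(4,1)–S(4,2)= S(4,1)–S(5,1)= S(4,2)–S(4,3)= S(4,2)–S(5,2)= S(4,3)–S(4,4)= S(4,3)–N(5,3)≠ S(4,4)–S(5,4)= S(4,6)–N(5,6)≠  → 2/8 unlike.
Row 5: S(5,1)–S(5,2)= S(5,2)–N(5,3)≠ N(5,3)–S(5,4)≠ S(5,4)–N(5,5)≠ N(5,5)–N(5,6)=  → 3/5 unlike.
Total adjacent occupied pairs: 41; unlike-type pairs: 18.

18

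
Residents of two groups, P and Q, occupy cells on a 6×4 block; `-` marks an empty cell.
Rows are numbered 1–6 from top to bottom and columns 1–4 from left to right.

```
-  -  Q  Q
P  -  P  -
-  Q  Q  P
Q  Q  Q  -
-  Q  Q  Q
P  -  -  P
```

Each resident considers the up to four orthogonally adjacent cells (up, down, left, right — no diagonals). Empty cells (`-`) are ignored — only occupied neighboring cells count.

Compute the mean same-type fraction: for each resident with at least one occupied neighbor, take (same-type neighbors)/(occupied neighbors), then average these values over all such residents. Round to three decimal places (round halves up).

(1,3)Q 1/2
(1,4)Q 1/1
(2,1)P — no occupied neighbors
(2,3)P 0/2
(3,2)Q 2/2
(3,3)Q 2/4
(3,4)P 0/1
(4,1)Q 1/1
(4,2)Q 4/4
(4,3)Q 3/3
(5,2)Q 2/2
(5,3)Q 3/3
(5,4)Q 1/2
(6,1)P — no occupied neighbors
(6,4)P 0/1
Sum over 13 residents: 1/2 + 1/1 + 0/2 + 2/2 + 2/4 + 0/1 + 1/1 + 4/4 + 3/3 + 2/2 + 3/3 + 1/2 + 0/1 = 17/2; mean = 17/2 ÷ 13 = 17/26 = 0.653846… → 0.654.

0.654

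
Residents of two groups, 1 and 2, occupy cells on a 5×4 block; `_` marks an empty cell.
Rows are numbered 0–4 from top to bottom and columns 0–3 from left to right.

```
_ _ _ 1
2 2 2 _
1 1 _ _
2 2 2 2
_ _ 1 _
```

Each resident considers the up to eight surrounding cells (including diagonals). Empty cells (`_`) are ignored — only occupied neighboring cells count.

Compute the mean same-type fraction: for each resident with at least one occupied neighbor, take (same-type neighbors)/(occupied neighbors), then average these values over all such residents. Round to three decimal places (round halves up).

0.295

(0,3)1 0/1
(1,0)2 1/3
(1,1)2 2/4
(1,2)2 1/3
(2,0)1 1/5
(2,1)1 1/7
(3,0)2 1/3
(3,1)2 2/5
(3,2)2 2/4
(3,3)2 1/2
(4,2)1 0/3
Sum over 11 residents: 0/1 + 1/3 + 2/4 + 1/3 + 1/5 + 1/7 + 1/3 + 2/5 + 2/4 + 1/2 + 0/3 = 227/70; mean = 227/70 ÷ 11 = 227/770 = 0.294805… → 0.295.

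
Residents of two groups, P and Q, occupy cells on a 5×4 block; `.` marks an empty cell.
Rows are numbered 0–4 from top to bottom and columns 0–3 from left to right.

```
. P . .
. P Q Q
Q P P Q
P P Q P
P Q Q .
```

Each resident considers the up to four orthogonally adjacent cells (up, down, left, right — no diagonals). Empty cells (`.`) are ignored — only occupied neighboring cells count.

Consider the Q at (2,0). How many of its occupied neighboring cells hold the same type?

0

Occupied neighbors of (2,0): (3,0)=P, (2,1)=P.
Same type (Q): 0 of 2.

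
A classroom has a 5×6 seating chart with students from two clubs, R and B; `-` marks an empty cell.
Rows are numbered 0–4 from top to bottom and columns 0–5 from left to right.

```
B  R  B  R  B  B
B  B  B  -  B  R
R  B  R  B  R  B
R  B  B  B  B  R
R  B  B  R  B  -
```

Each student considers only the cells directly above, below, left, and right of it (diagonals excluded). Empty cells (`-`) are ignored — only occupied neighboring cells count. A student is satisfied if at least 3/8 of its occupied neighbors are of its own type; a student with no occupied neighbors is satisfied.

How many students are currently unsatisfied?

12

Row 0: (0,0)B 1/2 ✓ · (0,1)R 0/3 ✗ · (0,2)B 1/3 ✗ · (0,3)R 0/2 ✗ · (0,4)B 2/3 ✓ · (0,5)B 1/2 ✓
Row 1: (1,0)B 2/3 ✓ · (1,1)B 3/4 ✓ · (1,2)B 2/3 ✓ · (1,4)B 1/3 ✗ · (1,5)R 0/3 ✗
Row 2: (2,0)R 1/3 ✗ · (2,1)B 2/4 ✓ · (2,2)R 0/4 ✗ · (2,3)B 1/3 ✗ · (2,4)R 0/4 ✗ · (2,5)B 0/3 ✗
Row 3: (3,0)R 2/3 ✓ · (3,1)B 3/4 ✓ · (3,2)B 3/4 ✓ · (3,3)B 3/4 ✓ · (3,4)B 2/4 ✓ · (3,5)R 0/2 ✗
Row 4: (4,0)R 1/2 ✓ · (4,1)B 2/3 ✓ · (4,2)B 2/3 ✓ · (4,3)R 0/3 ✗ · (4,4)B 1/2 ✓
Unsatisfied: (0,1), (0,2), (0,3), (1,4), (1,5), (2,0), (2,2), (2,3), (2,4), (2,5), (3,5), (4,3) — 12 in total.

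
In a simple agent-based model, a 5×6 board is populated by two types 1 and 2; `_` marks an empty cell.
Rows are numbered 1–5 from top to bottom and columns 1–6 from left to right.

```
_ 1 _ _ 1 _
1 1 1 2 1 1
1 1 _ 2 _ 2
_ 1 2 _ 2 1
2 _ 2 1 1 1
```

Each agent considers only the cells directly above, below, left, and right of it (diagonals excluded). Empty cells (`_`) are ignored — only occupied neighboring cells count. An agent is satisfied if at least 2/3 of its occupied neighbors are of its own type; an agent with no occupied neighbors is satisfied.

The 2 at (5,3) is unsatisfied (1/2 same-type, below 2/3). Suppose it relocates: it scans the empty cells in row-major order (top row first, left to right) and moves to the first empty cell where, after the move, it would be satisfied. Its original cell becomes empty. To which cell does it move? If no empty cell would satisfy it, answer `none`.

Vacating (5,3). Empty cells in order:
  (1,1): 0/2 same-type → still unsatisfied.
  (1,3): 0/2 same-type → still unsatisfied.
  (1,4): 1/2 same-type → still unsatisfied.
  (1,6): 0/2 same-type → still unsatisfied.
  (3,3): 2/4 same-type → still unsatisfied.
  (3,5): 3/4 same-type → satisfied — stop here.

(3,5)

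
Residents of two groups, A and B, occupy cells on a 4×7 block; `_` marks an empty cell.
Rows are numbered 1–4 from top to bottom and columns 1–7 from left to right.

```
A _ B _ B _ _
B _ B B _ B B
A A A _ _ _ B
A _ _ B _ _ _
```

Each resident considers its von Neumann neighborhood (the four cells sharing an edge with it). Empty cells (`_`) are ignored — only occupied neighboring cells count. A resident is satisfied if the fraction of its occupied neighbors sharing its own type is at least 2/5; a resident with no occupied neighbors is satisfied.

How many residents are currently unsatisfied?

(1,1)A 0/1 ✗
(1,3)B 1/1 ✓
(1,5)B 0/0 ✓
(2,1)B 0/2 ✗
(2,3)B 2/3 ✓
(2,4)B 1/1 ✓
(2,6)B 1/1 ✓
(2,7)B 2/2 ✓
(3,1)A 2/3 ✓
(3,2)A 2/2 ✓
(3,3)A 1/2 ✓
(3,7)B 1/1 ✓
(4,1)A 1/1 ✓
(4,4)B 0/0 ✓
Unsatisfied: (1,1), (2,1) — 2 in total.

2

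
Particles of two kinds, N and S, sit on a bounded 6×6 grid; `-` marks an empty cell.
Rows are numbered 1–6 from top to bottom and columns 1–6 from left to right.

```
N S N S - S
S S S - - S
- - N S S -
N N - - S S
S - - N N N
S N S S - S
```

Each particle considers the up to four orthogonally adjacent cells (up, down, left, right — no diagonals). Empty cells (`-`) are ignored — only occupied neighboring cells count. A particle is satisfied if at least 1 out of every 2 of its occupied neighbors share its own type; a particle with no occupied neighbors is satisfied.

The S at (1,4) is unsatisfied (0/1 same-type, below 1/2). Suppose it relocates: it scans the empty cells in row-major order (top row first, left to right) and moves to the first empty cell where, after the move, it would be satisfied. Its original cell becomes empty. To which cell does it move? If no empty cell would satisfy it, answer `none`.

Vacating (1,4). Empty cells in order:
  (1,5): 1/1 same-type → satisfied — stop here.

(1,5)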